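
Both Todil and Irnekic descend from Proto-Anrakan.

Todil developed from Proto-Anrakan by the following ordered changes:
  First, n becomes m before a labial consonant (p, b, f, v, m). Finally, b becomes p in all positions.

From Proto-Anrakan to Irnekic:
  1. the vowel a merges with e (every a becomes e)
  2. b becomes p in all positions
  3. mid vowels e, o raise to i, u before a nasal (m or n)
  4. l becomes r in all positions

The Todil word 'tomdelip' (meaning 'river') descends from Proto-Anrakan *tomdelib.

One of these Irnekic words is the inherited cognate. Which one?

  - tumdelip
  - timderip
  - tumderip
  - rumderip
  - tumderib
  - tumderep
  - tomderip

Irnekic: *tomdelib > tomdelip > tumdelip > tumderip  (by unconditioned shift, pre-nasal raising, unconditioned shift)
Only 'tumderip' matches the regular Irnekic development of *tomdelib.

tumderip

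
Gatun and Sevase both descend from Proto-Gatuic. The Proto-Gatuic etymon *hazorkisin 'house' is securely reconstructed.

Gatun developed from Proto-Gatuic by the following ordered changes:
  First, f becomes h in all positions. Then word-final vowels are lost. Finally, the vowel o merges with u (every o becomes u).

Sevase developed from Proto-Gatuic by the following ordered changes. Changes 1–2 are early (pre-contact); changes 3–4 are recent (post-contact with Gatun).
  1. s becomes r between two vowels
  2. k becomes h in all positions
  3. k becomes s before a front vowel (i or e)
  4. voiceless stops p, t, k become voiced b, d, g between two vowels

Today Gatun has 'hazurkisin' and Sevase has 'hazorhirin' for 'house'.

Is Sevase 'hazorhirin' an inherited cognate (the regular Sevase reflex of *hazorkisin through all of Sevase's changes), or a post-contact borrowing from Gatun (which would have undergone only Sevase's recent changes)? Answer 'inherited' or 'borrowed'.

If inherited, *hazorkisin would pass through all of Sevase's changes:
Sevase: start from *hazorkisin.
  rule 1 (rhotacism): hazorkisin → hazorkirin
  rule 2 (unconditioned shift): hazorkirin → hazorhirin
  rule 3: no change — hazorhirin
  rule 4: no change — hazorhirin
  ⇒ Sevase hazorhirin
If borrowed from Gatun 'hazurkisin' after the early changes, it would undergo only the recent ones:
  rule 3 (palatalisation): hazurkisin → hazursisin
  rule 4 (intervocalic voicing): no change (hazursisin)
  ⇒ as a loan: hazursisin
Sevase 'hazorhirin' matches the inherited outcome exactly, so it is an inherited cognate, not a loan.

inherited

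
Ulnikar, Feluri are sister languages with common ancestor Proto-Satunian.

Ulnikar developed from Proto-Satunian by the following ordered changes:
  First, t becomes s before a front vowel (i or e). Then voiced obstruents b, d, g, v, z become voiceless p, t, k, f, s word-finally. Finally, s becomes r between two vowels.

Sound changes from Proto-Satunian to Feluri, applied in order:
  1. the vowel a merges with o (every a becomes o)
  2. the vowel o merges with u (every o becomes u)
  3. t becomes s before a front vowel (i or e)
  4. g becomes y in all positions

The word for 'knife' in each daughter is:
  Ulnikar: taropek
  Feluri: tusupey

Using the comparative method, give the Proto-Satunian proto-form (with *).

Position 7: Ulnikar has k, Feluri has y. Taking the neighbouring segments as reconstructed: Ulnikar k could go back to *k or *g; Feluri y could go back to *g or *y — the one source consistent with every daughter is *g.
Position 3: Ulnikar has r, Feluri has s. Taking the neighbouring segments as reconstructed: Ulnikar r could go back to *s or *r; Feluri s can only go back to *s — the one source consistent with every daughter is *s.
This points to *tasopeg. Verify forward in each daughter:
Ulnikar: start from *tasopeg.
  rule 1: no change — tasopeg
  rule 2 (final devoicing): tasopeg → tasopek
  rule 3 (rhotacism): tasopek → taropek
  ⇒ Ulnikar taropek
Feluri: start from *tasopeg.
  rule 1 (vowel merger): tasopeg → tosopeg
  rule 2 (vowel merger): tosopeg → tusupeg
  rule 3: no change — tusupeg
  rule 4 (unconditioned shift): tusupeg → tusupey
  ⇒ Feluri tusupey
No other proto-form is consistent with every reflex, so the reconstruction is *tasopeg.

*tasopeg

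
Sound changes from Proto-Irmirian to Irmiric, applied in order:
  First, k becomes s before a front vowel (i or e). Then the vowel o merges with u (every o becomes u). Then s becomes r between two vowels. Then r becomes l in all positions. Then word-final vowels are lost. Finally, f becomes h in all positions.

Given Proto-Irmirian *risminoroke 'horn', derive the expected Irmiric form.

lisminulul

Irmiric: start from *risminoroke.
  rule 1 (palatalisation): risminoroke → risminorose
  rule 2 (vowel merger): risminorose → risminuruse
  rule 3 (rhotacism): risminuruse → risminurure
  rule 4 (unconditioned shift): risminurure → lisminulule
  rule 5 (apocope): lisminulule → lisminulul
  rule 6: no change — lisminulul
  ⇒ Irmiric lisminulul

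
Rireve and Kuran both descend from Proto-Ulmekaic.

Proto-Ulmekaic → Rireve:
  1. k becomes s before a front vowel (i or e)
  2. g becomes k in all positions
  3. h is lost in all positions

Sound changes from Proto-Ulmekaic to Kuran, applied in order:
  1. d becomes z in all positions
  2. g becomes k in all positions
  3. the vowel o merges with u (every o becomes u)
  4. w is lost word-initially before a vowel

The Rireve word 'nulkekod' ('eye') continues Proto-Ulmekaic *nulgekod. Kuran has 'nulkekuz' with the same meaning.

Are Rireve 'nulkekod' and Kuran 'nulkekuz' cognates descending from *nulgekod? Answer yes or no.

Derive the expected Kuran reflex of *nulgekod:
Kuran: *nulgekod
  nulgekod → nulgekoz   [unconditioned shift]
  nulgekoz → nulkekoz   [unconditioned shift]
  nulkekoz → nulkekuz   [vowel merger]
  nulkekuz (rule 4 does not apply)
  giving Kuran nulkekuz.
Kuran 'nulkekuz' matches the regular reflex exactly, so the pair is cognate.

yes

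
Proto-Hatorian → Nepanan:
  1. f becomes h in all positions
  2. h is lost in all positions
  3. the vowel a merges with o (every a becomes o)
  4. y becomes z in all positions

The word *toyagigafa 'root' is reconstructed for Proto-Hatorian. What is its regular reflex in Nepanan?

tozogigoo

Nepanan: *toyagigafa > toyagigaha > toyagigaa > toyogigoo > tozogigoo  (by unconditioned shift, h-loss, vowel merger, unconditioned shift)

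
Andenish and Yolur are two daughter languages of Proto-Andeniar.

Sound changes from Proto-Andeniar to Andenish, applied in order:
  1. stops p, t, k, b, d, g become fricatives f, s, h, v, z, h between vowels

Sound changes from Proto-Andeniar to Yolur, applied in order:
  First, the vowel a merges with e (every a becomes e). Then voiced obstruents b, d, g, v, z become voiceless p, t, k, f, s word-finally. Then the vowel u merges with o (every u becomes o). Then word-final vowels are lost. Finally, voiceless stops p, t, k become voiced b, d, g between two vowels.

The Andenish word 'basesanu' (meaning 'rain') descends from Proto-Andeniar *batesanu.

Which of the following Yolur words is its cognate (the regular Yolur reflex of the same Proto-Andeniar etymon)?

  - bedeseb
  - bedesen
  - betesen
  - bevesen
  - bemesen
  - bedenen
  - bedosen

Yolur: *batesanu
  batesanu → betesenu   [vowel merger]
  betesenu (rule 2 does not apply)
  betesenu → beteseno   [vowel merger]
  beteseno → betesen   [apocope]
  betesen → bedesen   [intervocalic voicing]
  giving Yolur bedesen.
The other candidates each miss or misapply at least one Yolur change.

bedesen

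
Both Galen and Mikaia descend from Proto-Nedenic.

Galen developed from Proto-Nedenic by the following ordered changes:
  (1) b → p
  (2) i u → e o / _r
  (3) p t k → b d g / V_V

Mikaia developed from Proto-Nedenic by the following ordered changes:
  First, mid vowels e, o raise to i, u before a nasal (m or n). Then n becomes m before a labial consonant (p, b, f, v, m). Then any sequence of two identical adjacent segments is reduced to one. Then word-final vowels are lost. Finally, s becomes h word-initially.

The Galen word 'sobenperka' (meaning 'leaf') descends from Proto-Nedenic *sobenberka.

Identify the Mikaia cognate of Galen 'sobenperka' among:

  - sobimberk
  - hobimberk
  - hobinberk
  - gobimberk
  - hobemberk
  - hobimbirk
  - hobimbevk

Mikaia: start from *sobenberka.
  rule 1 (pre-nasal raising): sobenberka → sobinberka
  rule 2 (nasal place assimilation): sobinberka → sobimberka
  rule 3: no change — sobimberka
  rule 4 (apocope): sobimberka → sobimberk
  rule 5 (debuccalisation): sobimberk → hobimberk
  ⇒ Mikaia hobimberk
Only 'hobimberk' matches the regular Mikaia development of *sobenberka.

hobimberk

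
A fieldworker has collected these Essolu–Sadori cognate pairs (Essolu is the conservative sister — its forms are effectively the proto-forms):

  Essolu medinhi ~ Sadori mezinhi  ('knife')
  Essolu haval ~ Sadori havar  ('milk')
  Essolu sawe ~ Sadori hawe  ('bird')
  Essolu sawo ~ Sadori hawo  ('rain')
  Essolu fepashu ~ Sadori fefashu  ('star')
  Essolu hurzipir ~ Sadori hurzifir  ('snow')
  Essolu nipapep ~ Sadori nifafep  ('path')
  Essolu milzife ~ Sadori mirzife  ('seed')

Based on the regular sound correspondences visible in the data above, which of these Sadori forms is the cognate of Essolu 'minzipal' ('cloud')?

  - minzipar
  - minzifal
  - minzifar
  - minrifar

minzifar

fepashu ~ fefashu, nipapep ~ nifafep — Essolu p corresponds to Sadori f between vowels (before a back vowel).
haval ~ havar — Essolu l corresponds to Sadori r word-finally.
Applying these to Essolu 'minzipal':
  minzipal → minzifal   (p→f between vowels (before a back vowel))
  minzifal → minzifar   (l→r word-finally)
So the Sadori cognate is 'minzifar'.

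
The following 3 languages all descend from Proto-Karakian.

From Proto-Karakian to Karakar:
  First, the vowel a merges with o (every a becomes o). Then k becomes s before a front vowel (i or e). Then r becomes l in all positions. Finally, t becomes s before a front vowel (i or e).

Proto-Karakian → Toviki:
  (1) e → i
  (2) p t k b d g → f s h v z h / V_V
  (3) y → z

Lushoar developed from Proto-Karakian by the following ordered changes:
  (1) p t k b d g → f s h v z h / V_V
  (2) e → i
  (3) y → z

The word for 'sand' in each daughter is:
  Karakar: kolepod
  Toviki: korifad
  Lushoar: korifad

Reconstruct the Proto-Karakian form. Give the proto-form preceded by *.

Position 6: Karakar has o, Toviki has a, Lushoar has a. Toviki preserves a here (none of its changes turn any other segment into a), so the proto-segment is *a.
Position 3: Karakar has l, Toviki has r, Lushoar has r. Toviki preserves r here (none of its changes turn any other segment into r), so the proto-segment is *r.
Continuing position by position gives *korepad; check it forward:
Karakar: start from *korepad.
  rule 1 (vowel merger): korepad → korepod
  rule 2: no change — korepod
  rule 3 (unconditioned shift): korepod → kolepod
  rule 4: no change — kolepod
  ⇒ Karakar kolepod
Toviki: *korepad > koripad > korifad  (by vowel merger, intervocalic lenition)
Lushoar: *korepad > korefad > korifad  (by intervocalic lenition, vowel merger)
Only *korepad yields all of Karakar kolepod, Toviki korifad, Lushoar korifad.

*korepad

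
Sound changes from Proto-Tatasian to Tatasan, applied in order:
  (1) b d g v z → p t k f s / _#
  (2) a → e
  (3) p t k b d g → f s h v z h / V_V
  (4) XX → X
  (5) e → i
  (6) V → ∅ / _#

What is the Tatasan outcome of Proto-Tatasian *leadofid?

lizofit

Tatasan: *leadofid
  leadofid → leadofit   [final devoicing]
  leadofit → leedofit   [vowel merger]
  leedofit → leezofit   [intervocalic lenition]
  leezofit → lezofit   [degemination]
  lezofit → lizofit   [vowel merger]
  lizofit (rule 6 does not apply)
  giving Tatasan lizofit.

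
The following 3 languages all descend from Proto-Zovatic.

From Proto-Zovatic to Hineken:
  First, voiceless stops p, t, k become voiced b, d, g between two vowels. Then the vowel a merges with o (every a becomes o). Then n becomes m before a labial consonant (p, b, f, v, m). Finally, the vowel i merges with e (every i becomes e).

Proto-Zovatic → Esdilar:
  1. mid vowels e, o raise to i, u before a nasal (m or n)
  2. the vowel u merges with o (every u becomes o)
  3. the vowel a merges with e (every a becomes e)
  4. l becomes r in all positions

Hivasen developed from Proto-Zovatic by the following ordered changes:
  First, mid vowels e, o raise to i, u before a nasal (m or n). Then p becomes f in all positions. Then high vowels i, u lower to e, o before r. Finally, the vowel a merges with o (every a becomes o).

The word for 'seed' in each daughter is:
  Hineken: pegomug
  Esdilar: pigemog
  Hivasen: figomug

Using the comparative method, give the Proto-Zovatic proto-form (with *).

Position 1: Hineken has p, Esdilar has p, Hivasen has f. Hineken preserves p here (none of its changes turn any other segment into p), so the proto-segment is *p.
Position 4: Hineken has o, Esdilar has e, Hivasen has o. Taking the neighbouring segments as reconstructed: Hineken o could go back to *a or *o; Esdilar e can only go back to *a; Hivasen o can only go back to *a — the one source consistent with every daughter is *a.
Position 6: Hineken has u, Esdilar has o, Hivasen has u. Hineken preserves u here (none of its changes turn any other segment into u), so the proto-segment is *u.
Continuing position by position gives *pigamug; check it forward:
Hineken: *pigamug > pigomug > pegomug  (by vowel merger, vowel merger)
Esdilar: start from *pigamug.
  rule 1: no change — pigamug
  rule 2 (vowel merger): pigamug → pigamog
  rule 3 (vowel merger): pigamog → pigemog
  rule 4: no change — pigemog
  ⇒ Esdilar pigemog
Hivasen: *pigamug
  pigamug (rule 1 does not apply)
  pigamug → figamug   [unconditioned shift]
  figamug (rule 3 does not apply)
  figamug → figomug   [vowel merger]
  giving Hivasen figomug.
*pigamug is the unique common source.

*pigamug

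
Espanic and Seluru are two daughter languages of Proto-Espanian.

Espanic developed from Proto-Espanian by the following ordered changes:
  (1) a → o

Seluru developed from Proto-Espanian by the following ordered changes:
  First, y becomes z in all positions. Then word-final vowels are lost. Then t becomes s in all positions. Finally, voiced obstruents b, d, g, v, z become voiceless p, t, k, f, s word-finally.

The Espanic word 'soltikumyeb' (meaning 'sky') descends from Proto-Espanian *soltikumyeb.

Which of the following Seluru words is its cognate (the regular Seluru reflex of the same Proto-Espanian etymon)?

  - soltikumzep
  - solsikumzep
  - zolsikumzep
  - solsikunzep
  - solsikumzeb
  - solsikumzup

solsikumzep

Seluru: *soltikumyeb > soltikumzeb > solsikumzeb > solsikumzep  (by unconditioned shift, unconditioned shift, final devoicing)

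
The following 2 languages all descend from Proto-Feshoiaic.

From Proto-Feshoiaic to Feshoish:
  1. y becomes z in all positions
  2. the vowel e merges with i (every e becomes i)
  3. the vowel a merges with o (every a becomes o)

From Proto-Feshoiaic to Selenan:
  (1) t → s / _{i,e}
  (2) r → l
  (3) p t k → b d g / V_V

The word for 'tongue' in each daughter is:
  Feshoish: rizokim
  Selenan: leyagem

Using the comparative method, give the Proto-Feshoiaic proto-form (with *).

Position 5: Feshoish has k, Selenan has g. Feshoish preserves k here (none of its changes turn any other segment into k), so the proto-segment is *k.
Position 1: Feshoish has r, Selenan has l. Feshoish preserves r here (none of its changes turn any other segment into r), so the proto-segment is *r.
Continuing position by position gives *reyakem; check it forward:
Feshoish: *reyakem > rezakem > rizakim > rizokim  (by unconditioned shift, vowel merger, vowel merger)
Selenan: start from *reyakem.
  rule 1: no change — reyakem
  rule 2 (unconditioned shift): reyakem → leyakem
  rule 3 (intervocalic voicing): leyakem → leyagem
  ⇒ Selenan leyagem
No other proto-form is consistent with every reflex, so the reconstruction is *reyakem.

*reyakem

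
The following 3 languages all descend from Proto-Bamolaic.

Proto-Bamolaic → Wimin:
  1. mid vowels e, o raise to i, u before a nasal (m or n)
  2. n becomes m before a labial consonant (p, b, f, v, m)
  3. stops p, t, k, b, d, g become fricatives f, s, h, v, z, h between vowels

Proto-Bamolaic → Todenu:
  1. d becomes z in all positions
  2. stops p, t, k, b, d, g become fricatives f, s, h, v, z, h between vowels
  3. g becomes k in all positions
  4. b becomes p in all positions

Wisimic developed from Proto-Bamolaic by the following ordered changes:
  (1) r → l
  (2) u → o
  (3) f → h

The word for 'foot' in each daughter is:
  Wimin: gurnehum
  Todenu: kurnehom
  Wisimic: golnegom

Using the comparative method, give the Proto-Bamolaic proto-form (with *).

*gurnegom

Position 1: Wimin has g, Todenu has k, Wisimic has g. Wimin preserves g here (none of its changes turn any other segment into g), so the proto-segment is *g.
Position 2: Wimin has u, Todenu has u, Wisimic has o. Todenu preserves u here (none of its changes turn any other segment into u), so the proto-segment is *u.
Verify the candidate proto-form against each daughter:
Wimin: *gurnegom > gurnegum > gurnehum  (by pre-nasal raising, intervocalic lenition)
Todenu: start from *gurnegom.
  rule 1: no change — gurnegom
  rule 2 (intervocalic lenition): gurnegom → gurnehom
  rule 3 (unconditioned shift): gurnehom → kurnehom
  rule 4: no change — kurnehom
  ⇒ Todenu kurnehom
Wisimic: *gurnegom
  gurnegom → gulnegom   [unconditioned shift]
  gulnegom → golnegom   [vowel merger]
  golnegom (rule 3 does not apply)
  giving Wisimic golnegom.
No other proto-form is consistent with every reflex, so the reconstruction is *gurnegom.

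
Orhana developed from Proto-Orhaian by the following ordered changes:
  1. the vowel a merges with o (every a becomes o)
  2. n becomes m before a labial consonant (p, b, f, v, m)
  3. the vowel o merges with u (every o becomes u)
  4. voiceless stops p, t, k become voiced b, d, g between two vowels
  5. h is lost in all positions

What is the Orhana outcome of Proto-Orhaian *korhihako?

Orhana: *korhihako > korhihoko > kurhihuku > kurhihugu > kuriugu  (by vowel merger, vowel merger, intervocalic voicing, h-loss)

kuriugu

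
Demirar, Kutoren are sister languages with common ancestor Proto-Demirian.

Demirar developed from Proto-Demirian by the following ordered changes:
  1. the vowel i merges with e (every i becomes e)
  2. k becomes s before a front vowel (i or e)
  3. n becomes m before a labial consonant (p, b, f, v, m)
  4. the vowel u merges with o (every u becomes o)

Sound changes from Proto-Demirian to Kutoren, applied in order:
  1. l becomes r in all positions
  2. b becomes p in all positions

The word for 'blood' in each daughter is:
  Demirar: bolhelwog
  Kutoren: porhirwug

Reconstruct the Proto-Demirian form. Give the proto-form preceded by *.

*bolhilwug

Position 6: Demirar has l, Kutoren has r. Demirar preserves l here (none of its changes turn any other segment into l), so the proto-segment is *l.
Position 5: Demirar has e, Kutoren has i. Kutoren preserves i here (none of its changes turn any other segment into i), so the proto-segment is *i.
Verify the candidate proto-form against each daughter:
Demirar: *bolhilwug
  bolhilwug → bolhelwug   [vowel merger]
  bolhelwug (rule 2 does not apply)
  bolhelwug (rule 3 does not apply)
  bolhelwug → bolhelwog   [vowel merger]
  giving Demirar bolhelwog.
Kutoren: *bolhilwug > borhirwug > porhirwug  (by unconditioned shift, unconditioned shift)
*bolhilwug is the unique common source.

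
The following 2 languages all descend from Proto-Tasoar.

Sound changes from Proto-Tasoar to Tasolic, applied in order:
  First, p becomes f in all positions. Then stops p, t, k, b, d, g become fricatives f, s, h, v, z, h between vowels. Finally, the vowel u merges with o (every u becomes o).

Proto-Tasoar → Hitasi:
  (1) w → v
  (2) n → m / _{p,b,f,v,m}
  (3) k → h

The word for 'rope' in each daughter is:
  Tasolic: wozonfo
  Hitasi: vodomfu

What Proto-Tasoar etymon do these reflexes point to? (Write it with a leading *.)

*wodonfu

Position 1: Tasolic has w, Hitasi has v. Tasolic preserves w here (none of its changes turn any other segment into w), so the proto-segment is *w.
Position 5: Tasolic has n, Hitasi has m. Tasolic preserves n here (none of its changes turn any other segment into n), so the proto-segment is *n.
Position 7: Tasolic has o, Hitasi has u. Hitasi preserves u here (none of its changes turn any other segment into u), so the proto-segment is *u.
This points to *wodonfu. Verify forward in each daughter:
Tasolic: *wodonfu
  wodonfu (rule 1 does not apply)
  wodonfu → wozonfu   [intervocalic lenition]
  wozonfu → wozonfo   [vowel merger]
  giving Tasolic wozonfo.
Hitasi: *wodonfu
  wodonfu → vodonfu   [unconditioned shift]
  vodonfu → vodomfu   [nasal place assimilation]
  vodomfu (rule 3 does not apply)
  giving Hitasi vodomfu.
*wodonfu is the unique common source.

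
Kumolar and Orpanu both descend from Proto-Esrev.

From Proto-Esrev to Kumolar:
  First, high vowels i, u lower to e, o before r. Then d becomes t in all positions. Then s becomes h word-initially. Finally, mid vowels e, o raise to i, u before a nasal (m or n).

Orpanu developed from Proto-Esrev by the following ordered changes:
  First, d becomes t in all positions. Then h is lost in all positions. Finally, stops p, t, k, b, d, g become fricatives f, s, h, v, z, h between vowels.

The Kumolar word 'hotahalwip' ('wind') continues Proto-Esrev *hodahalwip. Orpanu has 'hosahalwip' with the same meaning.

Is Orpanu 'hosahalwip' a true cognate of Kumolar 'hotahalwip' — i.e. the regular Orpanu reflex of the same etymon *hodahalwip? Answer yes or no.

Derive the expected Orpanu reflex of *hodahalwip:
Orpanu: start from *hodahalwip.
  rule 1 (unconditioned shift): hodahalwip → hotahalwip
  rule 2 (h-loss): hotahalwip → otaalwip
  rule 3 (intervocalic lenition): otaalwip → osaalwip
  ⇒ Orpanu osaalwip
The regular Orpanu reflex would be 'osaalwip', but the attested form is 'hosahalwip'. The correspondence is irregular, so they are not cognates (the Orpanu form has a different source).

no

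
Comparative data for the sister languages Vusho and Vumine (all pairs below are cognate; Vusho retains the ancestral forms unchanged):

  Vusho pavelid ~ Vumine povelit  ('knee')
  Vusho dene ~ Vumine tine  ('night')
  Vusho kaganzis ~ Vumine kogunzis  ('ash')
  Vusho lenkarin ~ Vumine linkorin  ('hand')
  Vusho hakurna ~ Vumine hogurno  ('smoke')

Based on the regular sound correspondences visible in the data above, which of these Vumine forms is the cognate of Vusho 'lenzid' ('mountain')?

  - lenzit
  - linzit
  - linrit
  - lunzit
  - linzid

dene ~ tine, lenkarin ~ linkorin — Vusho e corresponds to Vumine i after a consonant, before a nasal.
pavelid ~ povelit — Vusho d corresponds to Vumine t word-finally.
Applying these to Vusho 'lenzid':
  lenzid → linzid   (e→i after a consonant, before a nasal)
  linzid → linzit   (d→t word-finally)
So the Vumine cognate is 'linzit'.

linzit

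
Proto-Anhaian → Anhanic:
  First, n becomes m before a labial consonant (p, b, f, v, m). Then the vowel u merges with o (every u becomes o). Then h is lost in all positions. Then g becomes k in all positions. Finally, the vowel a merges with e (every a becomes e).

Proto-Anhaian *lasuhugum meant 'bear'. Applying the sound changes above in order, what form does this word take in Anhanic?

Anhanic: start from *lasuhugum.
  rule 1: no change — lasuhugum
  rule 2 (vowel merger): lasuhugum → lasohogom
  rule 3 (h-loss): lasohogom → lasoogom
  rule 4 (unconditioned shift): lasoogom → lasookom
  rule 5 (vowel merger): lasookom → lesookom
  ⇒ Anhanic lesookom

lesookom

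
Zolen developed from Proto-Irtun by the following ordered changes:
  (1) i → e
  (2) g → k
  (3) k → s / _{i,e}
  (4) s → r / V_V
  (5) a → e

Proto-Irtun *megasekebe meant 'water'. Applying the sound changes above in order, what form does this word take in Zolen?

Zolen: *megasekebe
  megasekebe (rule 1 does not apply)
  megasekebe → mekasekebe   [unconditioned shift]
  mekasekebe → mekasesebe   [palatalisation]
  mekasesebe → mekarerebe   [rhotacism]
  mekarerebe → mekererebe   [vowel merger]
  giving Zolen mekererebe.

mekererebe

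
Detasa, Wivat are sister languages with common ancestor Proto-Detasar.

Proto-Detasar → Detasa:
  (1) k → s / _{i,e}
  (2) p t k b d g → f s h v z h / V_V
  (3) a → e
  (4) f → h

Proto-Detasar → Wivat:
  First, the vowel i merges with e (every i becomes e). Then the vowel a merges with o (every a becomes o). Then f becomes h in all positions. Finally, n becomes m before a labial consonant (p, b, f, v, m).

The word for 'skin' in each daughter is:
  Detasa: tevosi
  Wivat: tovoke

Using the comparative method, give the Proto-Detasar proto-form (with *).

*tavoki

Position 5: Detasa has s, Wivat has k. Wivat preserves k here (none of its changes turn any other segment into k), so the proto-segment is *k.
Position 6: Detasa has i, Wivat has e. Detasa preserves i here (none of its changes turn any other segment into i), so the proto-segment is *i.
Continuing position by position gives *tavoki; check it forward:
Detasa: *tavoki > tavosi > tevosi  (by palatalisation, vowel merger)
Wivat: start from *tavoki.
  rule 1 (vowel merger): tavoki → tavoke
  rule 2 (vowel merger): tavoke → tovoke
  rule 3: no change — tovoke
  rule 4: no change — tovoke
  ⇒ Wivat tovoke
No other proto-form is consistent with every reflex, so the reconstruction is *tavoki.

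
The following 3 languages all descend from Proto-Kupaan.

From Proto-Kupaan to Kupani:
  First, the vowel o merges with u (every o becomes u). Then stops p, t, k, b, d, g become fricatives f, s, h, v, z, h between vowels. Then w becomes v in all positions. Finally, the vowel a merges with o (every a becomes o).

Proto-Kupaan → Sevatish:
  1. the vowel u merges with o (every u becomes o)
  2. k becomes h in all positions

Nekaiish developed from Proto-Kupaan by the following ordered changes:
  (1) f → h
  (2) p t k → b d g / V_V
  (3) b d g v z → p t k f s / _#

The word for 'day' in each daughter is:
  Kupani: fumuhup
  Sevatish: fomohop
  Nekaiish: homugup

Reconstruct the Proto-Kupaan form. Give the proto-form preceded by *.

*fomukup

Position 1: Kupani has f, Sevatish has f, Nekaiish has h. Sevatish preserves f here (none of its changes turn any other segment into f), so the proto-segment is *f.
Position 6: Kupani has u, Sevatish has o, Nekaiish has u. Nekaiish preserves u here (none of its changes turn any other segment into u), so the proto-segment is *u.
Position 2: Kupani has u, Sevatish has o, Nekaiish has o. Nekaiish preserves o here (none of its changes turn any other segment into o), so the proto-segment is *o.
Continuing position by position gives *fomukup; check it forward:
Kupani: *fomukup
  fomukup → fumukup   [vowel merger]
  fumukup → fumuhup   [intervocalic lenition]
  fumuhup (rule 3 does not apply)
  fumuhup (rule 4 does not apply)
  giving Kupani fumuhup.
Sevatish: *fomukup > fomokop > fomohop  (by vowel merger, unconditioned shift)
Nekaiish: start from *fomukup.
  rule 1 (unconditioned shift): fomukup → homukup
  rule 2 (intervocalic voicing): homukup → homugup
  rule 3: no change — homugup
  ⇒ Nekaiish homugup
*fomukup is the unique common source.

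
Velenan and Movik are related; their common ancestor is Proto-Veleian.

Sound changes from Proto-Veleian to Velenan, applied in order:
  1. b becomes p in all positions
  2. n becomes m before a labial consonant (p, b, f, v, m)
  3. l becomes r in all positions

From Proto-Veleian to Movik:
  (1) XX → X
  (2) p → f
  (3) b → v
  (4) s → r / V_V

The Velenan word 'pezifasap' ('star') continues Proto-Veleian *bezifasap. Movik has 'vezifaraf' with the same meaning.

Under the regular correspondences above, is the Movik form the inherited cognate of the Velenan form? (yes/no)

Derive the expected Movik reflex of *bezifasap:
Movik: start from *bezifasap.
  rule 1: no change — bezifasap
  rule 2 (unconditioned shift): bezifasap → bezifasaf
  rule 3 (unconditioned shift): bezifasaf → vezifasaf
  rule 4 (rhotacism): vezifasaf → vezifaraf
  ⇒ Movik vezifaraf
Movik 'vezifaraf' matches the regular reflex exactly, so the pair is cognate.

yes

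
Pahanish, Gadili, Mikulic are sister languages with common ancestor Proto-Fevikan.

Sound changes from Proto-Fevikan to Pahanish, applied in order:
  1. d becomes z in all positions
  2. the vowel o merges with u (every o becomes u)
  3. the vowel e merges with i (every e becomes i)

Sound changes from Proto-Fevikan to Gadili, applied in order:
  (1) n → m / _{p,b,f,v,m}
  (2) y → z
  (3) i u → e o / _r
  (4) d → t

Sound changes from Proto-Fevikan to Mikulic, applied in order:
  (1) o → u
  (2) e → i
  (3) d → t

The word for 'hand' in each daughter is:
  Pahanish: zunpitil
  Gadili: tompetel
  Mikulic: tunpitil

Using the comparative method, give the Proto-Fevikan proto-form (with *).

*donpetel

Position 2: Pahanish has u, Gadili has o, Mikulic has u. Taking the neighbouring segments as reconstructed: Pahanish u could go back to *o or *u; Gadili o can only go back to *o; Mikulic u could go back to *o or *u — the one source consistent with every daughter is *o.
Position 3: Pahanish has n, Gadili has m, Mikulic has n. Pahanish preserves n here (none of its changes turn any other segment into n), so the proto-segment is *n.
Position 5: Pahanish has i, Gadili has e, Mikulic has i. Taking the neighbouring segments as reconstructed: Pahanish i could go back to *e or *i; Gadili e can only go back to *e; Mikulic i could go back to *e or *i — the one source consistent with every daughter is *e.
Continuing position by position gives *donpetel; check it forward:
Pahanish: start from *donpetel.
  rule 1 (unconditioned shift): donpetel → zonpetel
  rule 2 (vowel merger): zonpetel → zunpetel
  rule 3 (vowel merger): zunpetel → zunpitil
  ⇒ Pahanish zunpitil
Gadili: start from *donpetel.
  rule 1 (nasal place assimilation): donpetel → dompetel
  rule 2: no change — dompetel
  rule 3: no change — dompetel
  rule 4 (unconditioned shift): dompetel → tompetel
  ⇒ Gadili tompetel
Mikulic: start from *donpetel.
  rule 1 (vowel merger): donpetel → dunpetel
  rule 2 (vowel merger): dunpetel → dunpitil
  rule 3 (unconditioned shift): dunpitil → tunpitil
  ⇒ Mikulic tunpitil
Only *donpetel yields all of Pahanish zunpitil, Gadili tompetel, Mikulic tunpitil.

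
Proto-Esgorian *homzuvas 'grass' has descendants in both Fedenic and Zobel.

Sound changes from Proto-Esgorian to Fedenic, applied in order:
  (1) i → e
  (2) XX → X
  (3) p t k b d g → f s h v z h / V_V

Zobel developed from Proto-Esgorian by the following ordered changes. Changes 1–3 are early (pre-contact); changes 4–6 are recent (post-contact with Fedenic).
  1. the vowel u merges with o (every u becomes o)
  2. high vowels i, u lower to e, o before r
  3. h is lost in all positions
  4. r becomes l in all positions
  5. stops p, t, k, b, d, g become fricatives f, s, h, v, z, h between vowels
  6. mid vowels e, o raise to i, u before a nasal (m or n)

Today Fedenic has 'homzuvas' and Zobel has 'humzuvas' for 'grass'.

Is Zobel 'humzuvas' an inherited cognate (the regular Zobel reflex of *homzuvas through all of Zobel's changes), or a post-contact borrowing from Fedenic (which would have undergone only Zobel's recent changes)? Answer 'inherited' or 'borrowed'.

If inherited, *homzuvas would pass through all of Zobel's changes:
Zobel: start from *homzuvas.
  rule 1 (vowel merger): homzuvas → homzovas
  rule 2: no change — homzovas
  rule 3 (h-loss): homzovas → omzovas
  rule 4: no change — omzovas
  rule 5: no change — omzovas
  rule 6 (pre-nasal raising): omzovas → umzovas
  ⇒ Zobel umzovas
If borrowed from Fedenic 'homzuvas' after the early changes, it would undergo only the recent ones:
  rule 4 (unconditioned shift): no change (homzuvas)
  rule 5 (intervocalic lenition): no change (homzuvas)
  rule 6 (pre-nasal raising): homzuvas → humzuvas
  ⇒ as a loan: humzuvas
Zobel 'humzuvas' matches the loan outcome 'humzuvas', not the inherited 'umzovas' — it skipped the early Zobel changes, so it was borrowed from Fedenic.

borrowed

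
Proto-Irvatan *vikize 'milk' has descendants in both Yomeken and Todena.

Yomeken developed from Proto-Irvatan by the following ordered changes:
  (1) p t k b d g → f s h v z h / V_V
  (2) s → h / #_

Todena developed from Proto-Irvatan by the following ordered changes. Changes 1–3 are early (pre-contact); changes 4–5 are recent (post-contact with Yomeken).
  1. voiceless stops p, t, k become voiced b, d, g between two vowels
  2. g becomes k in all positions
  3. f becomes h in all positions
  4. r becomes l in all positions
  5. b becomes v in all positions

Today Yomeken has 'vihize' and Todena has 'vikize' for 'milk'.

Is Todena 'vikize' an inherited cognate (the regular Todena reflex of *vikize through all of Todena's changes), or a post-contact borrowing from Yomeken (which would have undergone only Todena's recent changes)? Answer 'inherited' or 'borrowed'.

inherited

If inherited, *vikize would pass through all of Todena's changes:
Todena: *vikize > vigize > vikize  (by intervocalic voicing, unconditioned shift)
If borrowed from Yomeken 'vihize' after the early changes, it would undergo only the recent ones:
  rule 4 (unconditioned shift): no change (vihize)
  rule 5 (unconditioned shift): no change (vihize)
  ⇒ as a loan: vihize
Todena 'vikize' matches the inherited outcome exactly, so it is an inherited cognate, not a loan.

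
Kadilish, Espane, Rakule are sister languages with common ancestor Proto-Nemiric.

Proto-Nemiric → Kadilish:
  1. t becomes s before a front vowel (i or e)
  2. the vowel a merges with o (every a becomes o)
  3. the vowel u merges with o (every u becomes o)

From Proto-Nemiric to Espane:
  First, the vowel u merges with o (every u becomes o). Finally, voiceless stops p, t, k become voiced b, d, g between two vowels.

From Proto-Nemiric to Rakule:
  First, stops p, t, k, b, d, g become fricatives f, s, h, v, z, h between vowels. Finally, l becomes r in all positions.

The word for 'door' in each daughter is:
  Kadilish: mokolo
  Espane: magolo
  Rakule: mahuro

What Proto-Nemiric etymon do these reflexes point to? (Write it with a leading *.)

*makulo

Position 5: Kadilish has l, Espane has l, Rakule has r. Kadilish preserves l here (none of its changes turn any other segment into l), so the proto-segment is *l.
Position 4: Kadilish has o, Espane has o, Rakule has u. Rakule preserves u here (none of its changes turn any other segment into u), so the proto-segment is *u.
Continuing position by position gives *makulo; check it forward:
Kadilish: start from *makulo.
  rule 1: no change — makulo
  rule 2 (vowel merger): makulo → mokulo
  rule 3 (vowel merger): mokulo → mokolo
  ⇒ Kadilish mokolo
Espane: start from *makulo.
  rule 1 (vowel merger): makulo → makolo
  rule 2 (intervocalic voicing): makolo → magolo
  ⇒ Espane magolo
Rakule: *makulo
  makulo → mahulo   [intervocalic lenition]
  mahulo → mahuro   [unconditioned shift]
  giving Rakule mahuro.
*makulo is the unique common source.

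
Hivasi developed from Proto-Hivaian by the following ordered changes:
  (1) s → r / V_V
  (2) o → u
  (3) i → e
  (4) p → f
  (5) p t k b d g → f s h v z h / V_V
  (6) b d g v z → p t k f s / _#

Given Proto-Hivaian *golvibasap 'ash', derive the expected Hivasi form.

gulvevaraf

Hivasi: *golvibasap
  golvibasap → golvibarap   [rhotacism]
  golvibarap → gulvibarap   [vowel merger]
  gulvibarap → gulvebarap   [vowel merger]
  gulvebarap → gulvebaraf   [unconditioned shift]
  gulvebaraf → gulvevaraf   [intervocalic lenition]
  gulvevaraf (rule 6 does not apply)
  giving Hivasi gulvevaraf.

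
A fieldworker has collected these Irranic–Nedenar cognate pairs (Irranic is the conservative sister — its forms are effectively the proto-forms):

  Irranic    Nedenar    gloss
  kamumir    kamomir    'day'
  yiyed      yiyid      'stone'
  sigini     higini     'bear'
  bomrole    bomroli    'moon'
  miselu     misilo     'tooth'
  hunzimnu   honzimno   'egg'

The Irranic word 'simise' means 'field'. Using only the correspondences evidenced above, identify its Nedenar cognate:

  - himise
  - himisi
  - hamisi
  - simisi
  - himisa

himisi

sigini ~ higini — Irranic s corresponds to Nedenar h word-initially before a front vowel.
bomrole ~ bomroli — Irranic e corresponds to Nedenar i word-finally.
Applying these to Irranic 'simise':
  simise → himise   (s→h word-initially before a front vowel)
  himise → himisi   (e→i word-finally)
So the Nedenar cognate is 'himisi'.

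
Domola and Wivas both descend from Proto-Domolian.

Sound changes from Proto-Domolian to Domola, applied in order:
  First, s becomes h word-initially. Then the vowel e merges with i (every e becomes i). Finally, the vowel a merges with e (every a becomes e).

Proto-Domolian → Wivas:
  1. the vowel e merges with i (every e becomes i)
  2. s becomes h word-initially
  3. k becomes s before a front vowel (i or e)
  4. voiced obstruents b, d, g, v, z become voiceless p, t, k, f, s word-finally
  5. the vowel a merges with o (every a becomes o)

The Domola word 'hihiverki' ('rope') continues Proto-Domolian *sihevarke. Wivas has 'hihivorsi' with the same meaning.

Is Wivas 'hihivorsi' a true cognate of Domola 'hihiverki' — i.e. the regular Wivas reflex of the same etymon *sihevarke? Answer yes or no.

Derive the expected Wivas reflex of *sihevarke:
Wivas: *sihevarke
  sihevarke → sihivarki   [vowel merger]
  sihivarki → hihivarki   [debuccalisation]
  hihivarki → hihivarsi   [palatalisation]
  hihivarsi (rule 4 does not apply)
  hihivarsi → hihivorsi   [vowel merger]
  giving Wivas hihivorsi.
Wivas 'hihivorsi' matches the regular reflex exactly, so the pair is cognate.

yes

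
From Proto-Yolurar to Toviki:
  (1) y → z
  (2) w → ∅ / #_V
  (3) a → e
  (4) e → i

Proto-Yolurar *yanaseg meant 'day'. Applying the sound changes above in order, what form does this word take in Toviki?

Toviki: *yanaseg
  yanaseg → zanaseg   [unconditioned shift]
  zanaseg (rule 2 does not apply)
  zanaseg → zeneseg   [vowel merger]
  zeneseg → zinisig   [vowel merger]
  giving Toviki zinisig.

zinisig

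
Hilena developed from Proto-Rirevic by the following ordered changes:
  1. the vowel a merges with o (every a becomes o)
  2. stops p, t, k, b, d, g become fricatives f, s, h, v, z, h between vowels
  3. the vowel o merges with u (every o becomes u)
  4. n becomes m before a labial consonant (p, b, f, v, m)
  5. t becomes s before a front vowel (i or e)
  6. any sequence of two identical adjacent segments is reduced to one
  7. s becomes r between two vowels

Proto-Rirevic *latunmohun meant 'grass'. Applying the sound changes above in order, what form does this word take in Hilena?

Hilena: start from *latunmohun.
  rule 1 (vowel merger): latunmohun → lotunmohun
  rule 2 (intervocalic lenition): lotunmohun → losunmohun
  rule 3 (vowel merger): losunmohun → lusunmuhun
  rule 4 (nasal place assimilation): lusunmuhun → lusummuhun
  rule 5: no change — lusummuhun
  rule 6 (degemination): lusummuhun → lusumuhun
  rule 7 (rhotacism): lusumuhun → lurumuhun
  ⇒ Hilena lurumuhun

lurumuhun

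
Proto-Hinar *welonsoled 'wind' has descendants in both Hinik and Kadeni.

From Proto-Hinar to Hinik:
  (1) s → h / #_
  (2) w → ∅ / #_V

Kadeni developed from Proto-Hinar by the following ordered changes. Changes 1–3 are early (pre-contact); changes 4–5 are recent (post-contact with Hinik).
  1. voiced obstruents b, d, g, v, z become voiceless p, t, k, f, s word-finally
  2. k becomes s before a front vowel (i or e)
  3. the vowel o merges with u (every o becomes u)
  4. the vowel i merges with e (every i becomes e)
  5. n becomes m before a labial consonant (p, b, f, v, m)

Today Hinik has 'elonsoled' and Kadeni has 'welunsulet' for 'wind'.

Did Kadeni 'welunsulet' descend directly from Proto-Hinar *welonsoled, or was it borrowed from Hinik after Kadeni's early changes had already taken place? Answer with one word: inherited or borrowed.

inherited

If inherited, *welonsoled would pass through all of Kadeni's changes:
Kadeni: start from *welonsoled.
  rule 1 (final devoicing): welonsoled → welonsolet
  rule 2: no change — welonsolet
  rule 3 (vowel merger): welonsolet → welunsulet
  rule 4: no change — welunsulet
  rule 5: no change — welunsulet
  ⇒ Kadeni welunsulet
If borrowed from Hinik 'elonsoled' after the early changes, it would undergo only the recent ones:
  rule 4 (vowel merger): no change (elonsoled)
  rule 5 (nasal place assimilation): no change (elonsoled)
  ⇒ as a loan: elonsoled
Kadeni 'welunsulet' matches the inherited outcome exactly, so it is an inherited cognate, not a loan.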